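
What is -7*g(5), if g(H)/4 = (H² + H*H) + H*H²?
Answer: -4900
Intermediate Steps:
g(H) = 4*H³ + 8*H² (g(H) = 4*((H² + H*H) + H*H²) = 4*((H² + H²) + H³) = 4*(2*H² + H³) = 4*(H³ + 2*H²) = 4*H³ + 8*H²)
-7*g(5) = -28*5²*(2 + 5) = -28*25*7 = -7*700 = -4900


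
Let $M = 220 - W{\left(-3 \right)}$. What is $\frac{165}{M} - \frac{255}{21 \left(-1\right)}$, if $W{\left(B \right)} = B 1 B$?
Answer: $\frac{19090}{1477} \approx 12.925$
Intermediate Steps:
$W{\left(B \right)} = B^{2}$ ($W{\left(B \right)} = B B = B^{2}$)
$M = 211$ ($M = 220 - \left(-3\right)^{2} = 220 - 9 = 211$)
$\frac{165}{M} - \frac{255}{21 \left(-1\right)} = \frac{165}{211} - \frac{255}{21 \left(-1\right)} = 165 \cdot \frac{1}{211} - \frac{255}{-21} = \frac{165}{211} - - \frac{85}{7} = \frac{165}{211} + \frac{85}{7} = \frac{19090}{1477}$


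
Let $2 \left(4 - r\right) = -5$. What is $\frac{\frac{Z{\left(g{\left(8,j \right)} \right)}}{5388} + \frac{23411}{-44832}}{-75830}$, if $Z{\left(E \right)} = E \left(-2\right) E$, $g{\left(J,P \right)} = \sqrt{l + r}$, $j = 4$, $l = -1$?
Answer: $\frac{703509}{101761676096} \approx 6.9133 \cdot 10^{-6}$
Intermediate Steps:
$r = \frac{13}{2}$ ($r = 4 - - \frac{5}{2} = 4 + \frac{5}{2} = \frac{13}{2} \approx 6.5$)
$g{\left(J,P \right)} = \frac{\sqrt{22}}{2}$ ($g{\left(J,P \right)} = \sqrt{-1 + \frac{13}{2}} = \sqrt{\frac{11}{2}} = \frac{\sqrt{22}}{2}$)
$Z{\left(E \right)} = - 2 E^{2}$ ($Z{\left(E \right)} = - 2 E E = - 2 E^{2}$)
$\frac{\frac{Z{\left(g{\left(8,j \right)} \right)}}{5388} + \frac{23411}{-44832}}{-75830} = \frac{\frac{\left(-2\right) \left(\frac{\sqrt{22}}{2}\right)^{2}}{5388} + \frac{23411}{-44832}}{-75830} = \left(\left(-2\right) \frac{11}{2} \cdot \frac{1}{5388} + 23411 \left(- \frac{1}{44832}\right)\right) \left(- \frac{1}{75830}\right) = \left(\left(-11\right) \frac{1}{5388} - \frac{23411}{44832}\right) \left(- \frac{1}{75830}\right) = \left(- \frac{11}{5388} - \frac{23411}{44832}\right) \left(- \frac{1}{75830}\right) = \left(- \frac{3517545}{6709856}\right) \left(- \frac{1}{75830}\right) = \frac{703509}{101761676096}$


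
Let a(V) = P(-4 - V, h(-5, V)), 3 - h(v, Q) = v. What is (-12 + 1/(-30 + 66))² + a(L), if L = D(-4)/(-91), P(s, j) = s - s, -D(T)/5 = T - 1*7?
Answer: 185761/1296 ≈ 143.33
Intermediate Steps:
h(v, Q) = 3 - v
D(T) = 35 - 5*T (D(T) = -5*(T - 1*7) = -5*(T - 7) = -5*(-7 + T) = 35 - 5*T)
P(s, j) = 0
L = -55/91 (L = (35 - 5*(-4))/(-91) = (35 + 20)*(-1/91) = 55*(-1/91) = -55/91 ≈ -0.60440)
a(V) = 0
(-12 + 1/(-30 + 66))² + a(L) = (-12 + 1/(-30 + 66))² + 0 = (-12 + 1/36)² + 0 = (-431/36)² + 0 = 185761/1296 + 0 = 185761/1296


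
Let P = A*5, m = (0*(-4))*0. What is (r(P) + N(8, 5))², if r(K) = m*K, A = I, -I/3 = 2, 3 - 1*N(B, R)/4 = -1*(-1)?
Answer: 64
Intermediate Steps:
N(B, R) = 8 (N(B, R) = 12 - (-4)*(-1) = 12 - 4*1 = 12 - 4 = 8)
I = -6 (I = -3*2 = -6)
A = -6
m = 0 (m = 0*0 = 0)
P = -30 (P = -6*5 = -30)
r(K) = 0 (r(K) = 0*K = 0)
(r(P) + N(8, 5))² = (0 + 8)² = 8² = 64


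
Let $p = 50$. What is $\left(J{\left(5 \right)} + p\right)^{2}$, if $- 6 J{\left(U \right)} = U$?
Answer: $\frac{87025}{36} \approx 2417.4$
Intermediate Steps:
$J{\left(U \right)} = - \frac{U}{6}$
$\left(J{\left(5 \right)} + p\right)^{2} = \left(\left(- \frac{1}{6}\right) 5 + 50\right)^{2} = \left(- \frac{5}{6} + 50\right)^{2} = \left(\frac{295}{6}\right)^{2} = \frac{87025}{36}$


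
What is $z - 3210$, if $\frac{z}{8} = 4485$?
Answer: $32670$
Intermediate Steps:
$z = 35880$ ($z = 8 \cdot 4485 = 35880$)
$z - 3210 = 35880 - 3210 = 32670$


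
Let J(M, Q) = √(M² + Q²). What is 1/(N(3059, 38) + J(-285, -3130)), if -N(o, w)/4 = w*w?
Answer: -5776/23484051 - 25*√15805/23484051 ≈ -0.00037979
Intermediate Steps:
N(o, w) = -4*w² (N(o, w) = -4*w*w = -4*w²)
1/(N(3059, 38) + J(-285, -3130)) = 1/(-4*38² + √((-285)² + (-3130)²)) = 1/(-4*1444 + √(81225 + 9796900)) = 1/(-5776 + √9878125) = 1/(-5776 + 25*√15805)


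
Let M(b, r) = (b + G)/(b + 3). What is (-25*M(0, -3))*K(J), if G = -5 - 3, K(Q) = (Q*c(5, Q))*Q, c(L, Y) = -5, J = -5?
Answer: -25000/3 ≈ -8333.3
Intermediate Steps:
K(Q) = -5*Q² (K(Q) = (Q*(-5))*Q = (-5*Q)*Q = -5*Q²)
G = -8
M(b, r) = (-8 + b)/(3 + b) (M(b, r) = (b - 8)/(b + 3) = (-8 + b)/(3 + b))
(-25*M(0, -3))*K(J) = (-25*(-8 + 0)/(3 + 0))*(-5*(-5)²) = (-25*(-8)/3)*(-5*25) = -25*(-8)/3*(-125) = -25*(-8/3)*(-125) = (200/3)*(-125) = -25000/3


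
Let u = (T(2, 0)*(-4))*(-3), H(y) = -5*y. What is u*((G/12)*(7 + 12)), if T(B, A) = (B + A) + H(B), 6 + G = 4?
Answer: 304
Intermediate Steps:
G = -2 (G = -6 + 4 = -2)
T(B, A) = A - 4*B (T(B, A) = (B + A) - 5*B = (A + B) - 5*B = A - 4*B)
u = -96 (u = ((0 - 4*2)*(-4))*(-3) = ((0 - 8)*(-4))*(-3) = -8*(-4)*(-3) = 32*(-3) = -96)
u*((G/12)*(7 + 12)) = -96*(-2/12)*(7 + 12) = -96*(-2*1/12)*19 = -(-16)*19 = -96*(-19/6) = 304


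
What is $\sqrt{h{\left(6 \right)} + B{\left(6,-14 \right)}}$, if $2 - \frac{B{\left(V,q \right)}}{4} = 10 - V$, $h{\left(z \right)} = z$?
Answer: $i \sqrt{2} \approx 1.4142 i$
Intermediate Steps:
$B{\left(V,q \right)} = -32 + 4 V$ ($B{\left(V,q \right)} = 8 - 4 \left(10 - V\right) = 8 + \left(-40 + 4 V\right) = -32 + 4 V$)
$\sqrt{h{\left(6 \right)} + B{\left(6,-14 \right)}} = \sqrt{6 + \left(-32 + 4 \cdot 6\right)} = \sqrt{6 + \left(-32 + 24\right)} = \sqrt{6 - 8} = \sqrt{-2} = i \sqrt{2}$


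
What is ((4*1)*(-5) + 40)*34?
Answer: 680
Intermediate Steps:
((4*1)*(-5) + 40)*34 = (4*(-5) + 40)*34 = (-20 + 40)*34 = 20*34 = 680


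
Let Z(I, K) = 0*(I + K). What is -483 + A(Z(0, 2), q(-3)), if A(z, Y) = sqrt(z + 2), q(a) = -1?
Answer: -483 + sqrt(2) ≈ -481.59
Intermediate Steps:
Z(I, K) = 0
A(z, Y) = sqrt(2 + z)
-483 + A(Z(0, 2), q(-3)) = -483 + sqrt(2 + 0) = -483 + sqrt(2)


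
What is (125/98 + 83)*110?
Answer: 454245/49 ≈ 9270.3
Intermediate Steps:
(125/98 + 83)*110 = (8259/98)*110 = 454245/49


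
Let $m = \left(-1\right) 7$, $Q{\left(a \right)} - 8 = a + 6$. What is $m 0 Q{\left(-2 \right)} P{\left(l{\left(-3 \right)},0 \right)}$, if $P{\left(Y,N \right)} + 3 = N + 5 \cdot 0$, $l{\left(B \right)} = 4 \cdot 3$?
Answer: $0$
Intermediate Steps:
$l{\left(B \right)} = 12$
$P{\left(Y,N \right)} = -3 + N$ ($P{\left(Y,N \right)} = -3 + \left(N + 5 \cdot 0\right) = -3 + \left(N + 0\right) = -3 + N$)
$Q{\left(a \right)} = 14 + a$ ($Q{\left(a \right)} = 8 + \left(a + 6\right) = 8 + \left(6 + a\right) = 14 + a$)
$m = -7$
$m 0 Q{\left(-2 \right)} P{\left(l{\left(-3 \right)},0 \right)} = - 7 \cdot 0 \left(14 - 2\right) \left(-3 + 0\right) = - 7 \cdot 0 \cdot 12 \left(-3\right) = \left(-7\right) 0 \left(-3\right) = 0 \left(-3\right) = 0$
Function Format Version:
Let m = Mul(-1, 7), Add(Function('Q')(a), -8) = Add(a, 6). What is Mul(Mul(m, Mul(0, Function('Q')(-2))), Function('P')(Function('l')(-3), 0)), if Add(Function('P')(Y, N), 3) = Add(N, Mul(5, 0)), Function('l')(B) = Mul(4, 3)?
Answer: 0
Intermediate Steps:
Function('l')(B) = 12
Function('P')(Y, N) = Add(-3, N) (Function('P')(Y, N) = Add(-3, Add(N, Mul(5, 0))) = Add(-3, Add(N, 0)) = Add(-3, N))
Function('Q')(a) = Add(14, a) (Function('Q')(a) = Add(8, Add(a, 6)) = Add(8, Add(6, a)) = Add(14, a))
m = -7
Mul(Mul(m, Mul(0, Function('Q')(-2))), Function('P')(Function('l')(-3), 0)) = Mul(Mul(-7, Mul(0, Add(14, -2))), Add(-3, 0)) = Mul(Mul(-7, Mul(0, 12)), -3) = Mul(Mul(-7, 0), -3) = Mul(0, -3) = 0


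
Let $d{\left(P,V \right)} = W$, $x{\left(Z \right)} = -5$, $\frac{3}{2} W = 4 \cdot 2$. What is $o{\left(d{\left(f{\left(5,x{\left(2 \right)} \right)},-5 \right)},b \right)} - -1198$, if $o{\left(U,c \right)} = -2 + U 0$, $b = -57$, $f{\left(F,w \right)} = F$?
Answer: $1196$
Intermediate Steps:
$W = \frac{16}{3}$ ($W = \frac{2 \cdot 4 \cdot 2}{3} = \frac{2}{3} \cdot 8 = \frac{16}{3} \approx 5.3333$)
$d{\left(P,V \right)} = \frac{16}{3}$
$o{\left(U,c \right)} = -2$ ($o{\left(U,c \right)} = -2 + 0 = -2$)
$o{\left(d{\left(f{\left(5,x{\left(2 \right)} \right)},-5 \right)},b \right)} - -1198 = -2 - -1198 = -2 + 1198 = 1196$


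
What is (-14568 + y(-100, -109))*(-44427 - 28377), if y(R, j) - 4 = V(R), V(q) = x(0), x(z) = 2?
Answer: 1060171848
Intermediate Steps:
V(q) = 2
y(R, j) = 6 (y(R, j) = 4 + 2 = 6)
(-14568 + y(-100, -109))*(-44427 - 28377) = (-14568 + 6)*(-44427 - 28377) = -14562*(-72804) = 1060171848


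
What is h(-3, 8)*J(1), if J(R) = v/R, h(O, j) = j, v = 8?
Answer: 64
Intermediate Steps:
J(R) = 8/R
h(-3, 8)*J(1) = 8*(8/1) = 8*(8*1) = 8*8 = 64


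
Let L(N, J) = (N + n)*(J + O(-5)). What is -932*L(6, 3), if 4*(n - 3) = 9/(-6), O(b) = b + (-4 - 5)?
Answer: 176847/2 ≈ 88424.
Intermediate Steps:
O(b) = -9 + b (O(b) = b - 9 = -9 + b)
n = 21/8 (n = 3 + (9/(-6))/4 = 3 + (9*(-⅙))/4 = 3 + (¼)*(-3/2) = 3 - 3/8 = 21/8 ≈ 2.6250)
L(N, J) = (-14 + J)*(21/8 + N) (L(N, J) = (N + 21/8)*(J + (-9 - 5)) = (21/8 + N)*(J - 14) = (21/8 + N)*(-14 + J) = (-14 + J)*(21/8 + N))
-932*L(6, 3) = -932*(-147/4 - 14*6 + (21/8)*3 + 3*6) = -932*(-147/4 - 84 + 63/8 + 18) = -932*(-759/8) = 176847/2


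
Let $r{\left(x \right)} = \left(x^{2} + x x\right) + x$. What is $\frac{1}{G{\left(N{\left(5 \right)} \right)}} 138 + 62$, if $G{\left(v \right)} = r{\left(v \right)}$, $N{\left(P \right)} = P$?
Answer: $\frac{3548}{55} \approx 64.509$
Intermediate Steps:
$r{\left(x \right)} = x + 2 x^{2}$ ($r{\left(x \right)} = \left(x^{2} + x^{2}\right) + x = 2 x^{2} + x = x + 2 x^{2}$)
$G{\left(v \right)} = v \left(1 + 2 v\right)$
$\frac{1}{G{\left(N{\left(5 \right)} \right)}} 138 + 62 = \frac{1}{5 \left(1 + 2 \cdot 5\right)} 138 + 62 = \frac{1}{5 \left(1 + 10\right)} 138 + 62 = \frac{1}{5 \cdot 11} \cdot 138 + 62 = \frac{1}{55} \cdot 138 + 62 = \frac{138}{55} + 62 = \frac{3548}{55}$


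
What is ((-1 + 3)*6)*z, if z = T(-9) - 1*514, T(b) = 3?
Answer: -6132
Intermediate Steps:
z = -511 (z = 3 - 1*514 = 3 - 514 = -511)
((-1 + 3)*6)*z = ((-1 + 3)*6)*(-511) = (2*6)*(-511) = 12*(-511) = -6132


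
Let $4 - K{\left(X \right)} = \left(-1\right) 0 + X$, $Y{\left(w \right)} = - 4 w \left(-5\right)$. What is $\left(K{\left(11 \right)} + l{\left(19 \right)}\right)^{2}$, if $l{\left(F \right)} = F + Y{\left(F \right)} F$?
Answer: $52301824$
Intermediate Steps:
$Y{\left(w \right)} = 20 w$
$l{\left(F \right)} = F + 20 F^{2}$ ($l{\left(F \right)} = F + 20 F F = F + 20 F^{2}$)
$K{\left(X \right)} = 4 - X$ ($K{\left(X \right)} = 4 - \left(\left(-1\right) 0 + X\right) = 4 - \left(0 + X\right) = 4 - X$)
$\left(K{\left(11 \right)} + l{\left(19 \right)}\right)^{2} = \left(\left(4 - 11\right) + 19 \left(1 + 20 \cdot 19\right)\right)^{2} = \left(\left(4 - 11\right) + 19 \left(1 + 380\right)\right)^{2} = \left(-7 + 19 \cdot 381\right)^{2} = \left(-7 + 7239\right)^{2} = 7232^{2} = 52301824$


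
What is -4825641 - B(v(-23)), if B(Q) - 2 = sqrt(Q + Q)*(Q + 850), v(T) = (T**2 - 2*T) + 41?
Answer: -4825643 - 5864*sqrt(77) ≈ -4.8771e+6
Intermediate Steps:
v(T) = 41 + T**2 - 2*T
B(Q) = 2 + sqrt(2)*sqrt(Q)*(850 + Q) (B(Q) = 2 + sqrt(Q + Q)*(Q + 850) = 2 + sqrt(2*Q)*(850 + Q) = 2 + (sqrt(2)*sqrt(Q))*(850 + Q) = 2 + sqrt(2)*sqrt(Q)*(850 + Q))
-4825641 - B(v(-23)) = -4825641 - (2 + sqrt(2)*(41 + (-23)**2 - 2*(-23))**(3/2) + 850*sqrt(2)*sqrt(41 + (-23)**2 - 2*(-23))) = -4825641 - (2 + sqrt(2)*(41 + 529 + 46)**(3/2) + 850*sqrt(2)*sqrt(41 + 529 + 46)) = -4825641 - (2 + sqrt(2)*616**(3/2) + 850*sqrt(2)*sqrt(616)) = -4825641 - (2 + sqrt(2)*(1232*sqrt(154)) + 850*sqrt(2)*(2*sqrt(154))) = -4825641 - (2 + 2464*sqrt(77) + 3400*sqrt(77)) = -4825641 - (2 + 5864*sqrt(77)) = -4825641 + (-2 - 5864*sqrt(77)) = -4825643 - 5864*sqrt(77)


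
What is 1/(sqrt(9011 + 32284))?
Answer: sqrt(41295)/41295 ≈ 0.0049210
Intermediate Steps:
1/(sqrt(9011 + 32284)) = 1/(sqrt(41295)) = sqrt(41295)/41295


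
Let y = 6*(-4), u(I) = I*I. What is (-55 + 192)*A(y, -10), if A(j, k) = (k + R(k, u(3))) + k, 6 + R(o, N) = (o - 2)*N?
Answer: -18358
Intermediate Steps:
u(I) = I²
R(o, N) = -6 + N*(-2 + o) (R(o, N) = -6 + (o - 2)*N = -6 + (-2 + o)*N = -6 + N*(-2 + o))
y = -24
A(j, k) = -24 + 11*k (A(j, k) = (k + (-6 - 2*3² + 3²*k)) + k = (k + (-6 - 2*9 + 9*k)) + k = (k + (-6 - 18 + 9*k)) + k = (k + (-24 + 9*k)) + k = (-24 + 10*k) + k = -24 + 11*k)
(-55 + 192)*A(y, -10) = (-55 + 192)*(-24 + 11*(-10)) = 137*(-24 - 110) = 137*(-134) = -18358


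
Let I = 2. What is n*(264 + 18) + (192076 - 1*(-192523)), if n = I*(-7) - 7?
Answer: 378677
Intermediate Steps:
n = -21 (n = 2*(-7) - 7 = -14 - 7 = -21)
n*(264 + 18) + (192076 - 1*(-192523)) = -21*(264 + 18) + (192076 - 1*(-192523)) = -21*282 + (192076 + 192523) = -5922 + 384599 = 378677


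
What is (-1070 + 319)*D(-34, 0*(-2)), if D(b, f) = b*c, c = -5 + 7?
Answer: 51068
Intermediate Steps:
c = 2
D(b, f) = 2*b (D(b, f) = b*2 = 2*b)
(-1070 + 319)*D(-34, 0*(-2)) = (-1070 + 319)*(2*(-34)) = -751*(-68) = 51068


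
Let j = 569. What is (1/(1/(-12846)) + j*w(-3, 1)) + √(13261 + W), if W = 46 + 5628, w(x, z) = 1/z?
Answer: -12277 + √18935 ≈ -12139.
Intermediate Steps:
W = 5674
(1/(1/(-12846)) + j*w(-3, 1)) + √(13261 + W) = (1/(1/(-12846)) + 569/1) + √(13261 + 5674) = (1/(-1/12846) + 569*1) + √18935 = (-12846 + 569) + √18935 = -12277 + √18935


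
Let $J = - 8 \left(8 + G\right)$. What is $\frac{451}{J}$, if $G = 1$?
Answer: $- \frac{451}{72} \approx -6.2639$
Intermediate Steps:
$J = -72$ ($J = - 8 \left(8 + 1\right) = \left(-8\right) 9 = -72$)
$\frac{451}{J} = \frac{451}{-72} = 451 \left(- \frac{1}{72}\right) = - \frac{451}{72}$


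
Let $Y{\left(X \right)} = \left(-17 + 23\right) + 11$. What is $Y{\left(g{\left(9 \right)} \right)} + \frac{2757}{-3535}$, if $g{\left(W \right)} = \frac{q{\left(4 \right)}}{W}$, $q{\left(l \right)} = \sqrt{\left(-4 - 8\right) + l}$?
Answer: $\frac{57338}{3535} \approx 16.22$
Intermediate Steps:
$q{\left(l \right)} = \sqrt{-12 + l}$ ($q{\left(l \right)} = \sqrt{\left(-4 - 8\right) + l} = \sqrt{-12 + l}$)
$g{\left(W \right)} = \frac{2 i \sqrt{2}}{W}$ ($g{\left(W \right)} = \frac{\sqrt{-12 + 4}}{W} = \frac{\sqrt{-8}}{W} = \frac{2 i \sqrt{2}}{W}$)
$Y{\left(X \right)} = 17$ ($Y{\left(X \right)} = 6 + 11 = 17$)
$Y{\left(g{\left(9 \right)} \right)} + \frac{2757}{-3535} = 17 + \frac{2757}{-3535} = 17 + 2757 \left(- \frac{1}{3535}\right) = 17 - \frac{2757}{3535} = \frac{57338}{3535}$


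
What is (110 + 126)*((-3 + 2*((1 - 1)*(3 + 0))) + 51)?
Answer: 11328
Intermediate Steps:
(110 + 126)*((-3 + 2*((1 - 1)*(3 + 0))) + 51) = 236*((-3 + 2*(0*3)) + 51) = 236*((-3 + 2*0) + 51) = 236*((-3 + 0) + 51) = 236*(-3 + 51) = 236*48 = 11328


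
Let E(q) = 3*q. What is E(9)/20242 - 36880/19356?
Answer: -186500587/97951038 ≈ -1.9040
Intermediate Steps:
E(9)/20242 - 36880/19356 = (3*9)/20242 - 36880/19356 = 27*(1/20242) - 36880*1/19356 = 27/20242 - 9220/4839 = -186500587/97951038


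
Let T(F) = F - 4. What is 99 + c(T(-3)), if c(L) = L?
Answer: 92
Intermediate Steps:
T(F) = -4 + F
99 + c(T(-3)) = 99 + (-4 - 3) = 99 - 7 = 92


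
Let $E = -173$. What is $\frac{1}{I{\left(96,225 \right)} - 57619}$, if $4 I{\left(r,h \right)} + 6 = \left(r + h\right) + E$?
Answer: $- \frac{2}{115167} \approx -1.7366 \cdot 10^{-5}$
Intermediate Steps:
$I{\left(r,h \right)} = - \frac{179}{4} + \frac{h}{4} + \frac{r}{4}$ ($I{\left(r,h \right)} = - \frac{3}{2} + \frac{\left(r + h\right) - 173}{4} = - \frac{3}{2} + \frac{\left(h + r\right) - 173}{4} = - \frac{3}{2} + \frac{-173 + h + r}{4} = - \frac{3}{2} + \left(- \frac{173}{4} + \frac{h}{4} + \frac{r}{4}\right) = - \frac{179}{4} + \frac{h}{4} + \frac{r}{4}$)
$\frac{1}{I{\left(96,225 \right)} - 57619} = \frac{1}{\left(- \frac{179}{4} + \frac{1}{4} \cdot 225 + \frac{1}{4} \cdot 96\right) - 57619} = \frac{1}{\left(- \frac{179}{4} + \frac{225}{4} + 24\right) - 57619} = \frac{1}{\frac{71}{2} - 57619} = \frac{1}{- \frac{115167}{2}} = - \frac{2}{115167}$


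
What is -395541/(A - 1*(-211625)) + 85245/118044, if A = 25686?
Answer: -8820555203/9337713228 ≈ -0.94462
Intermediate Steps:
-395541/(A - 1*(-211625)) + 85245/118044 = -395541/(25686 - 1*(-211625)) + 85245/118044 = -395541/(25686 + 211625) + 85245*(1/118044) = -395541/237311 + 28415/39348 = -8820555203/9337713228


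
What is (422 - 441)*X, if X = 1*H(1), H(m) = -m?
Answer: 19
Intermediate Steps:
X = -1 (X = 1*(-1*1) = 1*(-1) = -1)
(422 - 441)*X = (422 - 441)*(-1) = -19*(-1) = 19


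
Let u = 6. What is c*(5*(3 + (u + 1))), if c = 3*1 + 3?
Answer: 300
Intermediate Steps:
c = 6 (c = 3 + 3 = 6)
c*(5*(3 + (u + 1))) = 6*(5*(3 + (6 + 1))) = 6*(5*(3 + 7)) = 6*(5*10) = 6*50 = 300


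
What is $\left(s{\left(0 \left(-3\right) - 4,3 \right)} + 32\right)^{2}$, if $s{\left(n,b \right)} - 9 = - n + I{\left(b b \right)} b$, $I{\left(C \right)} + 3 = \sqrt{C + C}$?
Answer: $1458 + 648 \sqrt{2} \approx 2374.4$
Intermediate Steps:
$I{\left(C \right)} = -3 + \sqrt{2} \sqrt{C}$ ($I{\left(C \right)} = -3 + \sqrt{C + C} = -3 + \sqrt{2 C} = -3 + \sqrt{2} \sqrt{C}$)
$s{\left(n,b \right)} = 9 - n + b \left(-3 + \sqrt{2} \sqrt{b^{2}}\right)$ ($s{\left(n,b \right)} = 9 + \left(- n + \left(-3 + \sqrt{2} \sqrt{b b}\right) b\right) = 9 + \left(- n + \left(-3 + \sqrt{2} \sqrt{b^{2}}\right) b\right) = 9 + \left(- n + b \left(-3 + \sqrt{2} \sqrt{b^{2}}\right)\right) = 9 - n + b \left(-3 + \sqrt{2} \sqrt{b^{2}}\right)$)
$\left(s{\left(0 \left(-3\right) - 4,3 \right)} + 32\right)^{2} = \left(\left(9 - \left(0 \left(-3\right) - 4\right) + 3 \left(-3 + \sqrt{2} \sqrt{3^{2}}\right)\right) + 32\right)^{2} = \left(\left(9 - \left(0 - 4\right) + 3 \left(-3 + \sqrt{2} \sqrt{9}\right)\right) + 32\right)^{2} = \left(\left(9 - -4 + 3 \left(-3 + \sqrt{2} \cdot 3\right)\right) + 32\right)^{2} = \left(\left(9 + 4 + 3 \left(-3 + 3 \sqrt{2}\right)\right) + 32\right)^{2} = \left(\left(9 + 4 - \left(9 - 9 \sqrt{2}\right)\right) + 32\right)^{2} = \left(\left(4 + 9 \sqrt{2}\right) + 32\right)^{2} = \left(36 + 9 \sqrt{2}\right)^{2}$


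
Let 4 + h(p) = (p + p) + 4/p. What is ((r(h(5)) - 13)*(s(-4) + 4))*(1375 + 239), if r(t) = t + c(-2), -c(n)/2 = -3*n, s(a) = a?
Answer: 0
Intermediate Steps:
h(p) = -4 + 2*p + 4/p (h(p) = -4 + ((p + p) + 4/p) = -4 + (2*p + 4/p) = -4 + 2*p + 4/p)
c(n) = 6*n (c(n) = -(-6)*n = 6*n)
r(t) = -12 + t (r(t) = t + 6*(-2) = t - 12 = -12 + t)
((r(h(5)) - 13)*(s(-4) + 4))*(1375 + 239) = (((-12 + (-4 + 2*5 + 4/5)) - 13)*(-4 + 4))*(1375 + 239) = (((-12 + (-4 + 10 + 4*(⅕))) - 13)*0)*1614 = (((-12 + (-4 + 10 + ⅘)) - 13)*0)*1614 = (((-12 + 34/5) - 13)*0)*1614 = ((-26/5 - 13)*0)*1614 = -91/5*0*1614 = 0*1614 = 0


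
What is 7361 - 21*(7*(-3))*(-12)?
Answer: 2069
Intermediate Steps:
7361 - 21*(7*(-3))*(-12) = 7361 - 21*(-21)*(-12) = 7361 - (-441)*(-12) = 7361 - 1*5292 = 7361 - 5292 = 2069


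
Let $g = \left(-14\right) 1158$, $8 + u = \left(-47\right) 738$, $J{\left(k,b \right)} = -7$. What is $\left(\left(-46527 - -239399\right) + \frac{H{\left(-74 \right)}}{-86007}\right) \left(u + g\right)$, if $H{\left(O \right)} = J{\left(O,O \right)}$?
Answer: $- \frac{844446143502566}{86007} \approx -9.8183 \cdot 10^{9}$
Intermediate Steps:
$H{\left(O \right)} = -7$
$u = -34694$ ($u = -8 - 34686 = -34694$)
$g = -16212$
$\left(\left(-46527 - -239399\right) + \frac{H{\left(-74 \right)}}{-86007}\right) \left(u + g\right) = \left(\left(-46527 - -239399\right) - \frac{7}{-86007}\right) \left(-34694 - 16212\right) = \left(\left(-46527 + 239399\right) - - \frac{7}{86007}\right) \left(-50906\right) = \left(192872 + \frac{7}{86007}\right) \left(-50906\right) = \frac{16588342111}{86007} \left(-50906\right) = - \frac{844446143502566}{86007}$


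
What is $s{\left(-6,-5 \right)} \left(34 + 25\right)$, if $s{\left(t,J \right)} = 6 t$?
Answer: $-2124$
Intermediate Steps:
$s{\left(-6,-5 \right)} \left(34 + 25\right) = 6 \left(-6\right) \left(34 + 25\right) = \left(-36\right) 59 = -2124$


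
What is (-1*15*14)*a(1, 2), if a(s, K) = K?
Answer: -420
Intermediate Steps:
(-1*15*14)*a(1, 2) = (-1*15*14)*2 = -15*14*2 = -210*2 = -420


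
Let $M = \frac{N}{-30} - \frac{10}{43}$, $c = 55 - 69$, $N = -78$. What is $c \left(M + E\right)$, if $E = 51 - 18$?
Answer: $- \frac{106456}{215} \approx -495.14$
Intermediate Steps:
$c = -14$
$M = \frac{509}{215}$ ($M = - \frac{78}{-30} - \frac{10}{43} = \left(-78\right) \left(- \frac{1}{30}\right) - \frac{10}{43} = \frac{13}{5} - \frac{10}{43} = \frac{509}{215} \approx 2.3674$)
$E = 33$ ($E = 51 - 18 = 33$)
$c \left(M + E\right) = - 14 \left(\frac{509}{215} + 33\right) = \left(-14\right) \frac{7604}{215} = - \frac{106456}{215}$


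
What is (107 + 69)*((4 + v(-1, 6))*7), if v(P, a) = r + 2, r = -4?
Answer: 2464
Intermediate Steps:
v(P, a) = -2 (v(P, a) = -4 + 2 = -2)
(107 + 69)*((4 + v(-1, 6))*7) = (107 + 69)*((4 - 2)*7) = 176*(2*7) = 176*14 = 2464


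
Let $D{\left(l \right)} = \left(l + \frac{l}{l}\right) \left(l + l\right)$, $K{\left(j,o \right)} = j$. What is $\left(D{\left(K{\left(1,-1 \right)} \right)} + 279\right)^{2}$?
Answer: $80089$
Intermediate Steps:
$D{\left(l \right)} = 2 l \left(1 + l\right)$ ($D{\left(l \right)} = \left(l + 1\right) 2 l = \left(1 + l\right) 2 l = 2 l \left(1 + l\right)$)
$\left(D{\left(K{\left(1,-1 \right)} \right)} + 279\right)^{2} = \left(2 \cdot 1 \left(1 + 1\right) + 279\right)^{2} = \left(2 \cdot 1 \cdot 2 + 279\right)^{2} = \left(4 + 279\right)^{2} = 283^{2} = 80089$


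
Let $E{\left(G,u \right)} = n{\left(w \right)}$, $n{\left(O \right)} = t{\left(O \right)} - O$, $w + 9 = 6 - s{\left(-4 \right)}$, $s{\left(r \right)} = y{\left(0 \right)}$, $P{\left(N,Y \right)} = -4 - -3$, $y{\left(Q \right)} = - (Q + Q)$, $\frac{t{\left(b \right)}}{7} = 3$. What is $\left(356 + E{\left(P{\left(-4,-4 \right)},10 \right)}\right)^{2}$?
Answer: $144400$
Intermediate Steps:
$t{\left(b \right)} = 21$ ($t{\left(b \right)} = 7 \cdot 3 = 21$)
$y{\left(Q \right)} = - 2 Q$
$P{\left(N,Y \right)} = -1$ ($P{\left(N,Y \right)} = -4 + 3 = -1$)
$s{\left(r \right)} = 0$ ($s{\left(r \right)} = \left(-2\right) 0 = 0$)
$w = -3$ ($w = -9 + \left(6 - 0\right) = -9 + \left(6 + 0\right) = -9 + 6 = -3$)
$n{\left(O \right)} = 21 - O$
$E{\left(G,u \right)} = 24$ ($E{\left(G,u \right)} = 21 - -3 = 21 + 3 = 24$)
$\left(356 + E{\left(P{\left(-4,-4 \right)},10 \right)}\right)^{2} = \left(356 + 24\right)^{2} = 380^{2} = 144400$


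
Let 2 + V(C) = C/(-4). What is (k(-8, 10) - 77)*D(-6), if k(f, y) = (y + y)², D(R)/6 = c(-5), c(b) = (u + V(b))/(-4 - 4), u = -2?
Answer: 10659/16 ≈ 666.19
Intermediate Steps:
V(C) = -2 - C/4 (V(C) = -2 + C/(-4) = -2 + C*(-¼) = -2 - C/4)
c(b) = ½ + b/32 (c(b) = (-2 + (-2 - b/4))/(-4 - 4) = (-4 - b/4)/(-8) = (-4 - b/4)*(-⅛) = ½ + b/32)
D(R) = 33/16 (D(R) = 6*(½ + (1/32)*(-5)) = 6*(½ - 5/32) = 6*(11/32) = 33/16)
k(f, y) = 4*y² (k(f, y) = (2*y)² = 4*y²)
(k(-8, 10) - 77)*D(-6) = (4*10² - 77)*(33/16) = (4*100 - 77)*(33/16) = (400 - 77)*(33/16) = 323*(33/16) = 10659/16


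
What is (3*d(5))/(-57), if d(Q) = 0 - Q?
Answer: 5/19 ≈ 0.26316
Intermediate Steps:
d(Q) = -Q
(3*d(5))/(-57) = (3*(-1*5))/(-57) = -(-5)/19 = -1/57*(-15) = 5/19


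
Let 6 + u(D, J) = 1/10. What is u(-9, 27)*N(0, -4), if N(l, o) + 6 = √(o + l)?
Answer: 177/5 - 59*I/5 ≈ 35.4 - 11.8*I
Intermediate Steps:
u(D, J) = -59/10 (u(D, J) = -6 + 1/10 = -6 + ⅒ = -59/10)
N(l, o) = -6 + √(l + o) (N(l, o) = -6 + √(o + l) = -6 + √(l + o))
u(-9, 27)*N(0, -4) = -59*(-6 + √(0 - 4))/10 = -59*(-6 + √(-4))/10 = -59*(-6 + 2*I)/10 = 177/5 - 59*I/5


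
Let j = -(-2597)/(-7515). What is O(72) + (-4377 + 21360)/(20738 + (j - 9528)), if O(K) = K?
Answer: 6192947061/84240553 ≈ 73.515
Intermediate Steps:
j = -2597/7515 (j = -(-2597)*(-1)/7515 = -1*2597/7515 = -2597/7515 ≈ -0.34558)
O(72) + (-4377 + 21360)/(20738 + (j - 9528)) = 72 + (-4377 + 21360)/(20738 + (-2597/7515 - 9528)) = 72 + 16983/(20738 - 71605517/7515) = 72 + 16983/(84240553/7515) = 72 + 16983*(7515/84240553) = 72 + 127627245/84240553 = 6192947061/84240553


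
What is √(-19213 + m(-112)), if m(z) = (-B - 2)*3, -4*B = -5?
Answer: I*√76891/2 ≈ 138.65*I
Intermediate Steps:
B = 5/4 (B = -¼*(-5) = 5/4 ≈ 1.2500)
m(z) = -39/4 (m(z) = (-1*5/4 - 2)*3 = (-5/4 - 2)*3 = -13/4*3 = -39/4)
√(-19213 + m(-112)) = √(-19213 - 39/4) = √(-76891/4) = I*√76891/2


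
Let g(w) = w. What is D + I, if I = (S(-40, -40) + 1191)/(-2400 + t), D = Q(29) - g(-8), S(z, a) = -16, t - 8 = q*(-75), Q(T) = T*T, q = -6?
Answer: 1647583/1942 ≈ 848.39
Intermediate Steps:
Q(T) = T**2
t = 458 (t = 8 - 6*(-75) = 8 + 450 = 458)
D = 849 (D = 29**2 - 1*(-8) = 841 + 8 = 849)
I = -1175/1942 (I = (-16 + 1191)/(-2400 + 458) = 1175/(-1942) = 1175*(-1/1942) = -1175/1942 ≈ -0.60505)
D + I = 849 - 1175/1942 = 1647583/1942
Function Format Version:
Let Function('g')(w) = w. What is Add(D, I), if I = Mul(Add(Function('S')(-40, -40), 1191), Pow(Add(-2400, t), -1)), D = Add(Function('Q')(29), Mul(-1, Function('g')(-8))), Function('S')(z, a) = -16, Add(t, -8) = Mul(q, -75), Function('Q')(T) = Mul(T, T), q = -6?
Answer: Rational(1647583, 1942) ≈ 848.39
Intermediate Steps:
Function('Q')(T) = Pow(T, 2)
t = 458 (t = Add(8, Mul(-6, -75)) = Add(8, 450) = 458)
D = 849 (D = Add(Pow(29, 2), Mul(-1, -8)) = Add(841, 8) = 849)
I = Rational(-1175, 1942) (I = Mul(Add(-16, 1191), Pow(Add(-2400, 458), -1)) = Mul(1175, Pow(-1942, -1)) = Mul(1175, Rational(-1, 1942)) = Rational(-1175, 1942) ≈ -0.60505)
Add(D, I) = Add(849, Rational(-1175, 1942)) = Rational(1647583, 1942)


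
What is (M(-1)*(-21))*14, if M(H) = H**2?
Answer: -294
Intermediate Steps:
(M(-1)*(-21))*14 = ((-1)**2*(-21))*14 = (1*(-21))*14 = -21*14 = -294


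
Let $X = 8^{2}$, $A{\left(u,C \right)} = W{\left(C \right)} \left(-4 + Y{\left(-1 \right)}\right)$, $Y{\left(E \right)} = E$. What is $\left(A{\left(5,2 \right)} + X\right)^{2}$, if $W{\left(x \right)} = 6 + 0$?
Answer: $1156$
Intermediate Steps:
$W{\left(x \right)} = 6$
$A{\left(u,C \right)} = -30$ ($A{\left(u,C \right)} = 6 \left(-4 - 1\right) = 6 \left(-5\right) = -30$)
$X = 64$
$\left(A{\left(5,2 \right)} + X\right)^{2} = \left(-30 + 64\right)^{2} = 34^{2} = 1156$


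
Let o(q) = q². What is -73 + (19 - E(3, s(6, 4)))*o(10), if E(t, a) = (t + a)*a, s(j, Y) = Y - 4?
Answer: 1827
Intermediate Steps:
s(j, Y) = -4 + Y
E(t, a) = a*(a + t) (E(t, a) = (a + t)*a = a*(a + t))
-73 + (19 - E(3, s(6, 4)))*o(10) = -73 + (19 - (-4 + 4)*((-4 + 4) + 3))*10² = -73 + (19 - 0*(0 + 3))*100 = -73 + (19 - 0*3)*100 = -73 + (19 - 1*0)*100 = -73 + (19 + 0)*100 = -73 + 19*100 = -73 + 1900 = 1827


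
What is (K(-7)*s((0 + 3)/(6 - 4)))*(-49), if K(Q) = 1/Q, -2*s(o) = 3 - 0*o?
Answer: -21/2 ≈ -10.500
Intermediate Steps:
s(o) = -3/2 (s(o) = -(3 - 0*o)/2 = -(3 - 1*0)/2 = -(3 + 0)/2 = -½*3 = -3/2)
K(Q) = 1/Q
(K(-7)*s((0 + 3)/(6 - 4)))*(-49) = (-3/2/(-7))*(-49) = -⅐*(-3/2)*(-49) = (3/14)*(-49) = -21/2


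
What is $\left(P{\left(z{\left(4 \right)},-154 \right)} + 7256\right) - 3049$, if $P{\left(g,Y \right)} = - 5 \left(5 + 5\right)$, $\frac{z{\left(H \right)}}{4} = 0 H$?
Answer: $4157$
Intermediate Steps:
$z{\left(H \right)} = 0$ ($z{\left(H \right)} = 4 \cdot 0 H = 4 \cdot 0 = 0$)
$P{\left(g,Y \right)} = -50$ ($P{\left(g,Y \right)} = \left(-5\right) 10 = -50$)
$\left(P{\left(z{\left(4 \right)},-154 \right)} + 7256\right) - 3049 = \left(-50 + 7256\right) - 3049 = 7206 - 3049 = 4157$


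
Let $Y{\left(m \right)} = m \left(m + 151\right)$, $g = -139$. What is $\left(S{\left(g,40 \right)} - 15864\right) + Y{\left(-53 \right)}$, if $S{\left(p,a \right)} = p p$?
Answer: $-1737$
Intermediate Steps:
$S{\left(p,a \right)} = p^{2}$
$Y{\left(m \right)} = m \left(151 + m\right)$
$\left(S{\left(g,40 \right)} - 15864\right) + Y{\left(-53 \right)} = \left(\left(-139\right)^{2} - 15864\right) - 53 \left(151 - 53\right) = \left(19321 - 15864\right) - 5194 = 3457 - 5194 = -1737$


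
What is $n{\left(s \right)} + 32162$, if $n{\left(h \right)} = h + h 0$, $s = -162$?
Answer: $32000$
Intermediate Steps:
$n{\left(h \right)} = h$ ($n{\left(h \right)} = h + 0 = h$)
$n{\left(s \right)} + 32162 = -162 + 32162 = 32000$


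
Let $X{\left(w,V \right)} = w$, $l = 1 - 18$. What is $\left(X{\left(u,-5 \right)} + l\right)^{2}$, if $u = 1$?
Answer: $256$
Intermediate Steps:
$l = -17$ ($l = 1 - 18 = -17$)
$\left(X{\left(u,-5 \right)} + l\right)^{2} = \left(1 - 17\right)^{2} = \left(-16\right)^{2} = 256$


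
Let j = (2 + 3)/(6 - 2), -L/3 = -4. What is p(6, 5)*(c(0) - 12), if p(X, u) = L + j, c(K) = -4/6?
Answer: -1007/6 ≈ -167.83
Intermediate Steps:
c(K) = -⅔ (c(K) = -4*⅙ = -⅔)
L = 12 (L = -3*(-4) = 12)
j = 5/4 ≈ 1.2500
p(X, u) = 53/4 (p(X, u) = 12 + 5/4 = 53/4)
p(6, 5)*(c(0) - 12) = 53*(-⅔ - 12)/4 = (53/4)*(-38/3) = -1007/6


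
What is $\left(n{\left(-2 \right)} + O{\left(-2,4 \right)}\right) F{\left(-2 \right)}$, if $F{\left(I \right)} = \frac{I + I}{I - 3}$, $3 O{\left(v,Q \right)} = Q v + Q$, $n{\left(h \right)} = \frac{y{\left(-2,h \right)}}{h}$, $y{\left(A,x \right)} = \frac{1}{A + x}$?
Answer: $- \frac{29}{30} \approx -0.96667$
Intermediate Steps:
$n{\left(h \right)} = \frac{1}{h \left(-2 + h\right)}$ ($n{\left(h \right)} = \frac{1}{\left(-2 + h\right) h} = \frac{1}{h \left(-2 + h\right)}$)
$O{\left(v,Q \right)} = \frac{Q}{3} + \frac{Q v}{3}$ ($O{\left(v,Q \right)} = \frac{Q v + Q}{3} = \frac{Q + Q v}{3} = \frac{Q}{3} + \frac{Q v}{3}$)
$F{\left(I \right)} = \frac{2 I}{-3 + I}$
$\left(n{\left(-2 \right)} + O{\left(-2,4 \right)}\right) F{\left(-2 \right)} = \left(\frac{1}{\left(-2\right) \left(-2 - 2\right)} + \frac{1}{3} \cdot 4 \left(1 - 2\right)\right) 2 \left(-2\right) \frac{1}{-3 - 2} = \left(- \frac{1}{2 \left(-4\right)} + \frac{1}{3} \cdot 4 \left(-1\right)\right) 2 \left(-2\right) \frac{1}{-5} = \left(\left(- \frac{1}{2}\right) \left(- \frac{1}{4}\right) - \frac{4}{3}\right) 2 \left(-2\right) \left(- \frac{1}{5}\right) = \left(\frac{1}{8} - \frac{4}{3}\right) \frac{4}{5} = \left(- \frac{29}{24}\right) \frac{4}{5} = - \frac{29}{30}$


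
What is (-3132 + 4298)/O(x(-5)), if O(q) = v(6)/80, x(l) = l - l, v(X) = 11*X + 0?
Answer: 4240/3 ≈ 1413.3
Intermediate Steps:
v(X) = 11*X
x(l) = 0
O(q) = 33/40 (O(q) = (11*6)/80 = 66*(1/80) = 33/40)
(-3132 + 4298)/O(x(-5)) = (-3132 + 4298)/(33/40) = 1166*(40/33) = 4240/3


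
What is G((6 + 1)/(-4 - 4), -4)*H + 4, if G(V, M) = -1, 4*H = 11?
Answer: 5/4 ≈ 1.2500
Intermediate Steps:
H = 11/4 (H = (¼)*11 = 11/4 ≈ 2.7500)
G((6 + 1)/(-4 - 4), -4)*H + 4 = -1*11/4 + 4 = -11/4 + 4 = 5/4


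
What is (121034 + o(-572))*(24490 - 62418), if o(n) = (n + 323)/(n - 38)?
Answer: -1400130875396/305 ≈ -4.5906e+9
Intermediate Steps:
o(n) = (323 + n)/(-38 + n)
(121034 + o(-572))*(24490 - 62418) = (121034 + (323 - 572)/(-38 - 572))*(24490 - 62418) = (121034 - 249/(-610))*(-37928) = (121034 - 1/610*(-249))*(-37928) = (121034 + 249/610)*(-37928) = (73830989/610)*(-37928) = -1400130875396/305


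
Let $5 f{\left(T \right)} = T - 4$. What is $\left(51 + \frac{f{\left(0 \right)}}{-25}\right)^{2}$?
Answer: $\frac{40691641}{15625} \approx 2604.3$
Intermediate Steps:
$f{\left(T \right)} = - \frac{4}{5} + \frac{T}{5}$ ($f{\left(T \right)} = \frac{T - 4}{5} = \frac{-4 + T}{5} = - \frac{4}{5} + \frac{T}{5}$)
$\left(51 + \frac{f{\left(0 \right)}}{-25}\right)^{2} = \left(51 + \frac{- \frac{4}{5} + \frac{1}{5} \cdot 0}{-25}\right)^{2} = \left(51 + \left(- \frac{4}{5} + 0\right) \left(- \frac{1}{25}\right)\right)^{2} = \left(51 - - \frac{4}{125}\right)^{2} = \left(51 + \frac{4}{125}\right)^{2} = \left(\frac{6379}{125}\right)^{2} = \frac{40691641}{15625}$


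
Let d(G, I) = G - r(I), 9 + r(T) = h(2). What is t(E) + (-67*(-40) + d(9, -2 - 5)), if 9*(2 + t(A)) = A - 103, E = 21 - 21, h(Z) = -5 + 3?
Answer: 24179/9 ≈ 2686.6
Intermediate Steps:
h(Z) = -2
r(T) = -11 (r(T) = -9 - 2 = -11)
d(G, I) = 11 + G (d(G, I) = G - 1*(-11) = G + 11 = 11 + G)
E = 0
t(A) = -121/9 + A/9 (t(A) = -2 + (A - 103)/9 = -2 + (-103 + A)/9 = -2 + (-103/9 + A/9) = -121/9 + A/9)
t(E) + (-67*(-40) + d(9, -2 - 5)) = (-121/9 + (⅑)*0) + (-67*(-40) + (11 + 9)) = (-121/9 + 0) + (2680 + 20) = -121/9 + 2700 = 24179/9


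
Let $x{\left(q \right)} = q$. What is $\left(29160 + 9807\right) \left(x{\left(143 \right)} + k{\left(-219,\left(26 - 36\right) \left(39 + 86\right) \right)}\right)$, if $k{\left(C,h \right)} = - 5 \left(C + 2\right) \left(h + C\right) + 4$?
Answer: $-62102409306$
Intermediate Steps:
$k{\left(C,h \right)} = 4 - 5 \left(2 + C\right) \left(C + h\right)$ ($k{\left(C,h \right)} = - 5 \left(2 + C\right) \left(C + h\right) + 4 = 4 - 5 \left(2 + C\right) \left(C + h\right)$)
$\left(29160 + 9807\right) \left(x{\left(143 \right)} + k{\left(-219,\left(26 - 36\right) \left(39 + 86\right) \right)}\right) = \left(29160 + 9807\right) \left(143 - \left(-2194 + 239805 - 1085 \left(26 - 36\right) \left(39 + 86\right)\right)\right) = 38967 \left(143 - \left(237611 - \left(-10850\right) 125\right)\right) = 38967 \left(143 - \left(225111 + 1368750\right)\right) = 38967 \left(143 + \left(4 + 2190 + 12500 - 239805 - 1368750\right)\right) = 38967 \left(143 - 1593861\right) = 38967 \left(-1593718\right) = -62102409306$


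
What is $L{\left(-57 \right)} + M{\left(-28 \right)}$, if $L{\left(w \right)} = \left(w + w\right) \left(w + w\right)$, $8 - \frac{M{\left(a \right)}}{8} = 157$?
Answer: $11804$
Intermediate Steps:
$M{\left(a \right)} = -1192$ ($M{\left(a \right)} = 64 - 1256 = -1192$)
$L{\left(w \right)} = 4 w^{2}$ ($L{\left(w \right)} = 2 w 2 w = 4 w^{2}$)
$L{\left(-57 \right)} + M{\left(-28 \right)} = 4 \left(-57\right)^{2} - 1192 = 4 \cdot 3249 - 1192 = 12996 - 1192 = 11804$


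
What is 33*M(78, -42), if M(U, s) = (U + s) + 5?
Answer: 1353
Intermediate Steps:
M(U, s) = 5 + U + s
33*M(78, -42) = 33*(5 + 78 - 42) = 33*41 = 1353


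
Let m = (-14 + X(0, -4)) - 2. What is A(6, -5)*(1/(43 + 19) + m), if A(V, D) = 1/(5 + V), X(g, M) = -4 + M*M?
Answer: -247/682 ≈ -0.36217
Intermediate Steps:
X(g, M) = -4 + M²
m = -4 (m = (-14 + (-4 + (-4)²)) - 2 = (-14 + (-4 + 16)) - 2 = (-14 + 12) - 2 = -2 - 2 = -4)
A(6, -5)*(1/(43 + 19) + m) = (1/(43 + 19) - 4)/(5 + 6) = (1/62 - 4)/11 = (1/11)*(-247/62) = -247/682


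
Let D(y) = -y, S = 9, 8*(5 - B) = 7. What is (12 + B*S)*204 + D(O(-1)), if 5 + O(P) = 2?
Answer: 20049/2 ≈ 10025.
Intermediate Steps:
B = 33/8 (B = 5 - ⅛*7 = 5 - 7/8 = 33/8 ≈ 4.1250)
O(P) = -3 (O(P) = -5 + 2 = -3)
(12 + B*S)*204 + D(O(-1)) = (12 + (33/8)*9)*204 - 1*(-3) = (12 + 297/8)*204 + 3 = (393/8)*204 + 3 = 20043/2 + 3 = 20049/2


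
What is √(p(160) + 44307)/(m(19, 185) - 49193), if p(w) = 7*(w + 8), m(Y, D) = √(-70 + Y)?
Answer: -49193*√45483/2419951300 - 3*I*√257737/2419951300 ≈ -0.0043353 - 6.2937e-7*I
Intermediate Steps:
p(w) = 56 + 7*w (p(w) = 7*(8 + w) = 56 + 7*w)
√(p(160) + 44307)/(m(19, 185) - 49193) = √((56 + 7*160) + 44307)/(√(-70 + 19) - 49193) = √((56 + 1120) + 44307)/(√(-51) - 49193) = √(1176 + 44307)/(I*√51 - 49193) = √45483/(-49193 + I*√51)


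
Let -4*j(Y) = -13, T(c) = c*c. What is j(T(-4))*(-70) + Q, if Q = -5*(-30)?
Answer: -155/2 ≈ -77.500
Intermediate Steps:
T(c) = c²
j(Y) = 13/4 (j(Y) = -¼*(-13) = 13/4)
Q = 150
j(T(-4))*(-70) + Q = (13/4)*(-70) + 150 = -455/2 + 150 = -155/2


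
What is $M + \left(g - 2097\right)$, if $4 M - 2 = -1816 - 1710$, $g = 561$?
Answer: $-2417$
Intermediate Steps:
$M = -881$ ($M = \frac{1}{2} + \frac{-1816 - 1710}{4} = \frac{1}{2} + \frac{1}{4} \left(-3526\right) = \frac{1}{2} - \frac{1763}{2} = -881$)
$M + \left(g - 2097\right) = -881 + \left(561 - 2097\right) = -881 - 1536 = -2417$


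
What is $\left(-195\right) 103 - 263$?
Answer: $-20348$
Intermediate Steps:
$\left(-195\right) 103 - 263 = -20085 - 263 = -20348$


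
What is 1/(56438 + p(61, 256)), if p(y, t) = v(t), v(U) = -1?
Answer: 1/56437 ≈ 1.7719e-5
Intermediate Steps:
p(y, t) = -1
1/(56438 + p(61, 256)) = 1/(56438 - 1) = 1/56437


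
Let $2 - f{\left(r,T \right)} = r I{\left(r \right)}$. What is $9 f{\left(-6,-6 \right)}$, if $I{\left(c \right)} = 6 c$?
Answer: $-1926$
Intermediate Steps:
$f{\left(r,T \right)} = 2 - 6 r^{2}$ ($f{\left(r,T \right)} = 2 - r 6 r = 2 - 6 r^{2}$)
$9 f{\left(-6,-6 \right)} = 9 \left(2 - 6 \left(-6\right)^{2}\right) = 9 \left(2 - 216\right) = 9 \left(-214\right) = -1926$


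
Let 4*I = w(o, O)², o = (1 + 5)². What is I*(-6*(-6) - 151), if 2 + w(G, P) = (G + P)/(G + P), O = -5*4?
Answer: -115/4 ≈ -28.750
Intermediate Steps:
O = -20
o = 36 (o = 6² = 36)
w(G, P) = -1 (w(G, P) = -2 + (G + P)/(G + P) = -2 + 1 = -1)
I = ¼ (I = (¼)*(-1)² = (¼)*1 = ¼ ≈ 0.25000)
I*(-6*(-6) - 151) = (-6*(-6) - 151)/4 = (36 - 151)/4 = (¼)*(-115) = -115/4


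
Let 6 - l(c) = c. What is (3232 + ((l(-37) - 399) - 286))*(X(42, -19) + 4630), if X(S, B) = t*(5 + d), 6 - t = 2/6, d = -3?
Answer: 36063160/3 ≈ 1.2021e+7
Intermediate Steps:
t = 17/3 (t = 6 - 2/6 = 6 - 1*⅓ = 6 - ⅓ = 17/3 ≈ 5.6667)
l(c) = 6 - c
X(S, B) = 34/3 (X(S, B) = 17*(5 - 3)/3 = (17/3)*2 = 34/3)
(3232 + ((l(-37) - 399) - 286))*(X(42, -19) + 4630) = (3232 + (((6 - 1*(-37)) - 399) - 286))*(34/3 + 4630) = (3232 + (((6 + 37) - 399) - 286))*(13924/3) = (3232 + ((43 - 399) - 286))*(13924/3) = (3232 + (-356 - 286))*(13924/3) = (3232 - 642)*(13924/3) = 2590*(13924/3) = 36063160/3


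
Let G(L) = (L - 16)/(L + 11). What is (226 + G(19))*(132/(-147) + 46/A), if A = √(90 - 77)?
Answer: -7106/35 + 52003*√13/65 ≈ 2681.6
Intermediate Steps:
A = √13 ≈ 3.6056
G(L) = (-16 + L)/(11 + L)
(226 + G(19))*(132/(-147) + 46/A) = (226 + (-16 + 19)/(11 + 19))*(132/(-147) + 46/(√13)) = (226 + 3/30)*(132*(-1/147) + 46*(√13/13)) = (226 + (1/30)*3)*(-44/49 + 46*√13/13) = (226 + ⅒)*(-44/49 + 46*√13/13) = 2261*(-44/49 + 46*√13/13)/10 = -7106/35 + 52003*√13/65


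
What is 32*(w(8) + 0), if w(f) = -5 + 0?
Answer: -160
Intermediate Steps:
w(f) = -5
32*(w(8) + 0) = 32*(-5 + 0) = 32*(-5) = -160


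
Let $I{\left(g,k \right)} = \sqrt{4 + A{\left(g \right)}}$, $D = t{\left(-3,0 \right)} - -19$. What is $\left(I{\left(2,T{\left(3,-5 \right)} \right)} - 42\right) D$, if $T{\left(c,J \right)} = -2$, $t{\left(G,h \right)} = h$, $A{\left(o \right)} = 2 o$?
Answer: $-798 + 38 \sqrt{2} \approx -744.26$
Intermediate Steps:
$D = 19$ ($D = 0 - -19 = 0 + 19 = 19$)
$I{\left(g,k \right)} = \sqrt{4 + 2 g}$
$\left(I{\left(2,T{\left(3,-5 \right)} \right)} - 42\right) D = \left(\sqrt{4 + 2 \cdot 2} - 42\right) 19 = \left(\sqrt{4 + 4} - 42\right) 19 = \left(\sqrt{8} - 42\right) 19 = \left(2 \sqrt{2} - 42\right) 19 = \left(-42 + 2 \sqrt{2}\right) 19 = -798 + 38 \sqrt{2}$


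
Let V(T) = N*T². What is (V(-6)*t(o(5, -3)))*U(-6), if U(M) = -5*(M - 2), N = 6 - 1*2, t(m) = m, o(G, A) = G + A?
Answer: 11520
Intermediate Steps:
o(G, A) = A + G
N = 4 (N = 6 - 2 = 4)
V(T) = 4*T²
U(M) = 10 - 5*M (U(M) = -5*(-2 + M) = 10 - 5*M)
(V(-6)*t(o(5, -3)))*U(-6) = ((4*(-6)²)*(-3 + 5))*(10 - 5*(-6)) = ((4*36)*2)*(10 + 30) = (144*2)*40 = 288*40 = 11520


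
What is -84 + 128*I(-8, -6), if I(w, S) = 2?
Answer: 172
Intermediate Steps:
-84 + 128*I(-8, -6) = -84 + 128*2 = -84 + 256 = 172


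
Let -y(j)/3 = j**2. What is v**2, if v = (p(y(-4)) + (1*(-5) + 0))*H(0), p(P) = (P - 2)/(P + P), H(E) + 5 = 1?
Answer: 46225/144 ≈ 321.01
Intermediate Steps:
y(j) = -3*j**2
H(E) = -4 (H(E) = -5 + 1 = -4)
p(P) = (-2 + P)/(2*P) (p(P) = (-2 + P)/((2*P)) = (-2 + P)*(1/(2*P)) = (-2 + P)/(2*P))
v = 215/12 (v = ((-2 - 3*(-4)**2)/(2*((-3*(-4)**2))) + (1*(-5) + 0))*(-4) = ((-2 - 3*16)/(2*((-3*16))) + (-5 + 0))*(-4) = ((1/2)*(-2 - 48)/(-48) - 5)*(-4) = ((1/2)*(-1/48)*(-50) - 5)*(-4) = (25/48 - 5)*(-4) = -215/48*(-4) = 215/12 ≈ 17.917)
v**2 = (215/12)**2 = 46225/144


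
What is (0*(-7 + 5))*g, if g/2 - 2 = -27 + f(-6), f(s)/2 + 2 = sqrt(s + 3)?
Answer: 0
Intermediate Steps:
f(s) = -4 + 2*sqrt(3 + s) (f(s) = -4 + 2*sqrt(s + 3) = -4 + 2*sqrt(3 + s))
g = -58 + 4*I*sqrt(3) (g = 4 + 2*(-27 + (-4 + 2*sqrt(3 - 6))) = 4 + 2*(-27 + (-4 + 2*sqrt(-3))) = 4 + 2*(-27 + (-4 + 2*(I*sqrt(3)))) = 4 + 2*(-27 + (-4 + 2*I*sqrt(3))) = 4 + 2*(-31 + 2*I*sqrt(3)) = 4 + (-62 + 4*I*sqrt(3)) = -58 + 4*I*sqrt(3) ≈ -58.0 + 6.9282*I)
(0*(-7 + 5))*g = (0*(-7 + 5))*(-58 + 4*I*sqrt(3)) = (0*(-2))*(-58 + 4*I*sqrt(3)) = 0*(-58 + 4*I*sqrt(3)) = 0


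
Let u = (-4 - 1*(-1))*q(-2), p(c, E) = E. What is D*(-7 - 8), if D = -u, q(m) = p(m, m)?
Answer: 90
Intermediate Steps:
q(m) = m
u = 6 (u = (-4 - 1*(-1))*(-2) = (-4 + 1)*(-2) = -3*(-2) = 6)
D = -6 (D = -1*6 = -6)
D*(-7 - 8) = -6*(-7 - 8) = -6*(-15) = 90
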